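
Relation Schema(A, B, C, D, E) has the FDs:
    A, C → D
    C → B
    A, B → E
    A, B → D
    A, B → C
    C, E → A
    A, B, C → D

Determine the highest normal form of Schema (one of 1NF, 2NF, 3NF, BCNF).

Candidate keys: {A, B}, {A, C}, {C, E}. Prime attributes: {A, B, C, E}.
C → B breaks BCNF: {C}⁺ = {B, C}, so {C} is not a superkey.
But every attribute on its right side ({B}) is prime, and the same holds for every other non-superkey FD, so 3NF still holds.

3NF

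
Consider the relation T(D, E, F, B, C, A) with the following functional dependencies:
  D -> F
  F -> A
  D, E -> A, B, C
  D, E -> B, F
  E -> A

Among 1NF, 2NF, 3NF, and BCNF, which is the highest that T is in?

1NF

Candidate key: {D, E}. Prime attributes: {D, E}.
D -> F: {D}⁺ = {A, D, F}, which is not all of the attributes, so the left side is not a superkey — BCNF is violated.
D -> F has non-prime {F} on the right and a non-superkey on the left, so 3NF fails.
Since {D} ⊂ {D, E} and {D}⁺ ⊇ {A, F} with {A, F} non-prime, there is a partial dependency; 2NF fails.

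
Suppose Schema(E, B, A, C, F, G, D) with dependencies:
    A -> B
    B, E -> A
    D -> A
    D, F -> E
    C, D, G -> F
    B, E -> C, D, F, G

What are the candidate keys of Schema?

{A, E} is a candidate key since {A, E}⁺ = {A, B, C, D, E, F, G} covers every attribute.
{B, E} is a candidate key since {B, E}⁺ = {A, B, C, D, E, F, G} covers every attribute.
{D, E} is a candidate key since {D, E}⁺ = {A, B, C, D, E, F, G} covers every attribute.
{D, F} is a candidate key since {D, F}⁺ = {A, B, C, D, E, F, G} covers every attribute.
{C, D, G} is a candidate key since {C, D, G}⁺ = {A, B, C, D, E, F, G} covers every attribute.
These are minimal and exhaustive — every other superkey contains one of them.

{A, E}, {B, E}, {C, D, G}, {D, E}, {D, F}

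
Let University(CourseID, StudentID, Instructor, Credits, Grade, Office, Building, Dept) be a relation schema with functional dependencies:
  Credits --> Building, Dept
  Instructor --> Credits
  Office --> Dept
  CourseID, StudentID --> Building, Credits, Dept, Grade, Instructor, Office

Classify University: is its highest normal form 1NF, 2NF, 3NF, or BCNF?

2NF

Candidate key: {CourseID, StudentID}. Prime attributes: {CourseID, StudentID}.
Credits --> Building, Dept breaks BCNF: {Credits}⁺ = {Building, Credits, Dept}, so {Credits} is not a superkey.
Credits --> Building, Dept has non-prime {Building, Dept} on the right and a non-superkey on the left, so 3NF fails.
No proper subset of a key has a non-prime attribute in its closure, so there is no partial dependency; 2NF holds.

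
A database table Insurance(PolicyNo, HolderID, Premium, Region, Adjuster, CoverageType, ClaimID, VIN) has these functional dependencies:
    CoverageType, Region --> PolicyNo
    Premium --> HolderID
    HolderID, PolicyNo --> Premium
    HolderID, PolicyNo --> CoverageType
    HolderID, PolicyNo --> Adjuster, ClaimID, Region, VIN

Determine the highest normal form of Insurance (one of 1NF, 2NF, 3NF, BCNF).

3NF

Candidate keys: {CoverageType, HolderID, Region}, {CoverageType, Premium, Region}, {HolderID, PolicyNo}, {PolicyNo, Premium}. Prime attributes: {CoverageType, HolderID, PolicyNo, Premium, Region}.
CoverageType, Region --> PolicyNo breaks BCNF: {CoverageType, Region}⁺ = {CoverageType, PolicyNo, Region}, so {CoverageType, Region} is not a superkey.
Its right-hand attributes {PolicyNo} are all prime, as are those of every other non-superkey FD — the relation is in 3NF.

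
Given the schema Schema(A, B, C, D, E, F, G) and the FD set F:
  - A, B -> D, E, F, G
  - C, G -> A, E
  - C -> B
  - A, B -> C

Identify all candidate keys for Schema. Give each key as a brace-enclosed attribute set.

{A, B}, {A, C}, {C, G}

Closure of {A, B} is {A, B, C, D, E, F, G}, the whole schema; {A, B} is a candidate key.
Closure of {A, C} is {A, B, C, D, E, F, G}, the whole schema; {A, C} is a candidate key.
Closure of {C, G} is {A, B, C, D, E, F, G}, the whole schema; {C, G} is a candidate key.
No proper subset of any of these is a key, and no other minimal superkey exists.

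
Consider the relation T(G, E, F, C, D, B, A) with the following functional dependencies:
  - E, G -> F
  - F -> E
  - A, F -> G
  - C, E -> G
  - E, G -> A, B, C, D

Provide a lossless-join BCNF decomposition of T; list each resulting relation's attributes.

{A, B, C, D, F, G}; {E, F}

Candidate keys of the original relation: {A, F}, {C, E}, {C, F}, {E, G}, {F, G}.
Within {A, B, C, D, E, F, G}: {F}⁺ ∩ {A, B, C, D, E, F, G} = {E, F}, not the whole set, so F -> E violates BCNF; decompose into {E, F} and {A, B, C, D, F, G}.
{E, F} is in BCNF.
{A, B, C, D, F, G} is in BCNF.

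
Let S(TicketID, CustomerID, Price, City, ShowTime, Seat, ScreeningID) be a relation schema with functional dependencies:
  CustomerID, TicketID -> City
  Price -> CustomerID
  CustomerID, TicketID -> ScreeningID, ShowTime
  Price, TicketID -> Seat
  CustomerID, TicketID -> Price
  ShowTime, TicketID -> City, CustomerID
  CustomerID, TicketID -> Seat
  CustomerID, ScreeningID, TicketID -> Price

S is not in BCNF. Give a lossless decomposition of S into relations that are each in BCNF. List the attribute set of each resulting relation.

Candidate keys of the original relation: {CustomerID, TicketID}, {Price, TicketID}, {ShowTime, TicketID}.
In {City, CustomerID, Price, ScreeningID, Seat, ShowTime, TicketID}, {Price} is not a superkey ({Price}⁺ restricted to this set is {CustomerID, Price}), so split on Price -> CustomerID into {CustomerID, Price} and {City, Price, ScreeningID, Seat, ShowTime, TicketID}.
{CustomerID, Price} is in BCNF.
{City, Price, ScreeningID, Seat, ShowTime, TicketID} is in BCNF.

{City, Price, ScreeningID, Seat, ShowTime, TicketID}; {CustomerID, Price}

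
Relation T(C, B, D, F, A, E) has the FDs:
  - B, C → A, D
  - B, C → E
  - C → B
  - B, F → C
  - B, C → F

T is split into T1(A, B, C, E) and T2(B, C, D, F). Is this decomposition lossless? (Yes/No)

Yes

The shared attributes are {B, C} and {B, C}⁺ = {A, B, C, D, E, F}.
T1 is contained in that closure, so T1 ∩ T2 → T1 holds and the join is lossless.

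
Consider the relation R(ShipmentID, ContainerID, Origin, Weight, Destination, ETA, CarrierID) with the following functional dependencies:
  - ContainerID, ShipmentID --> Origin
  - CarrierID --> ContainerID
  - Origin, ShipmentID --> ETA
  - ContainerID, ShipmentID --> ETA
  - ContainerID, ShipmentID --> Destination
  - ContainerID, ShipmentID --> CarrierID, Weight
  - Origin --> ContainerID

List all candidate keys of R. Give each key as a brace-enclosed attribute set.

{CarrierID, ShipmentID}, {ContainerID, ShipmentID}, {Origin, ShipmentID}

No FD produces {ShipmentID}, so it must be in every candidate key.
{CarrierID, ShipmentID}⁺ = {CarrierID, ContainerID, Destination, ETA, Origin, ShipmentID, Weight}, which is every attribute, so {CarrierID, ShipmentID} is a candidate key.
{ContainerID, ShipmentID}⁺ = {CarrierID, ContainerID, Destination, ETA, Origin, ShipmentID, Weight}, which is every attribute, so {ContainerID, ShipmentID} is a candidate key.
{Origin, ShipmentID}⁺ = {CarrierID, ContainerID, Destination, ETA, Origin, ShipmentID, Weight}, which is every attribute, so {Origin, ShipmentID} is a candidate key.
These are minimal and exhaustive — every other superkey contains one of them.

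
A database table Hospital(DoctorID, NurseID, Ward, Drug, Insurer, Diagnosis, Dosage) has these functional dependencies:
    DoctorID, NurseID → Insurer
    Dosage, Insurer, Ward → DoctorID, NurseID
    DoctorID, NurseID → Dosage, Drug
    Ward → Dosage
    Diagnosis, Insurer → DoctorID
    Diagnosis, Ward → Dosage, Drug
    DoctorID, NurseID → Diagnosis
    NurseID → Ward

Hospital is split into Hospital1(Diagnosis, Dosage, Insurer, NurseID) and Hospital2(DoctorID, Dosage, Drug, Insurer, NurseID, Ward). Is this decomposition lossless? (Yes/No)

Common attributes: {Dosage, Insurer, NurseID}; their closure is {Diagnosis, DoctorID, Dosage, Drug, Insurer, NurseID, Ward}.
Since Hospital1 ⊆ {Diagnosis, DoctorID, Dosage, Drug, Insurer, NurseID, Ward}, the intersection is a superkey of Hospital1; the decomposition is lossless.

Yes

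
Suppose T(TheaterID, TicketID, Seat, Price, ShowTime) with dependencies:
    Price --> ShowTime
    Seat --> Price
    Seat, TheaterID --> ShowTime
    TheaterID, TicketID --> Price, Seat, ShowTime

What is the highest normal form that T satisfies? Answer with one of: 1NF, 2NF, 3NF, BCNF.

Candidate key: {TheaterID, TicketID}. Prime attributes: {TheaterID, TicketID}.
Price --> ShowTime breaks BCNF: {Price}⁺ = {Price, ShowTime}, so {Price} is not a superkey.
Price --> ShowTime has non-prime {ShowTime} on the right and a non-superkey on the left, so 3NF fails.
No proper subset of a key has a non-prime attribute in its closure, so there is no partial dependency; 2NF holds.

2NF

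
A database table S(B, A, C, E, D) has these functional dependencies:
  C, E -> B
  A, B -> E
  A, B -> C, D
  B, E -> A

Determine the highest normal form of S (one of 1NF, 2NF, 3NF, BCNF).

BCNF

Candidate keys: {A, B}, {B, E}, {C, E}. Prime attributes: {A, B, C, E}.
The left-hand side of every FD is a superkey, so BCNF is satisfied.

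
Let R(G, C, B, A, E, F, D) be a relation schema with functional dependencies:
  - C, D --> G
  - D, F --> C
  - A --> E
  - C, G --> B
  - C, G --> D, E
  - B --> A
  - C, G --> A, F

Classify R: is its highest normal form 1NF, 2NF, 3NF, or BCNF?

2NF

Candidate keys: {C, D}, {C, G}, {D, F}. Prime attributes: {C, D, F, G}.
For A --> E we have {A}⁺ = {A, E}; {A} is not a superkey, so BCNF fails.
Because {E} is non-prime and the left side of A --> E is not a superkey, the relation is not in 3NF.
Checking every proper subset of each key, none determines a non-prime attribute — 2NF is satisfied.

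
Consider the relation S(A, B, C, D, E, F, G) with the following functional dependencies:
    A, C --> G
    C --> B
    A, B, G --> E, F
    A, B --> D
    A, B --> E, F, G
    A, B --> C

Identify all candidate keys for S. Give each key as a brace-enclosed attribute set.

No FD produces {A}, so it must be in every candidate key.
{A, B}⁺ = {A, B, C, D, E, F, G} — all of the relation — so {A, B} is a candidate key.
{A, C}⁺ = {A, B, C, D, E, F, G} — all of the relation — so {A, C} is a candidate key.
These are minimal and exhaustive — every other superkey contains one of them.

{A, B}, {A, C}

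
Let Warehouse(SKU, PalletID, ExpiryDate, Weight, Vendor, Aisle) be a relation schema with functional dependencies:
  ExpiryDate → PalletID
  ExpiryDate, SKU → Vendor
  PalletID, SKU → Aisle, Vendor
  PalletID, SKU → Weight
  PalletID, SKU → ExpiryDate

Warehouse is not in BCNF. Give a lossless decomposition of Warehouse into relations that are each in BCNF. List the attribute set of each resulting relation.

Candidate keys of the original relation: {ExpiryDate, SKU}, {PalletID, SKU}.
Within {Aisle, ExpiryDate, PalletID, SKU, Vendor, Weight}: {ExpiryDate}⁺ ∩ {Aisle, ExpiryDate, PalletID, SKU, Vendor, Weight} = {ExpiryDate, PalletID}, not the whole set, so ExpiryDate → PalletID violates BCNF; decompose into {ExpiryDate, PalletID} and {Aisle, ExpiryDate, SKU, Vendor, Weight}.
{ExpiryDate, PalletID} has no BCNF violation.
{Aisle, ExpiryDate, SKU, Vendor, Weight} has no BCNF violation.

{Aisle, ExpiryDate, SKU, Vendor, Weight}; {ExpiryDate, PalletID}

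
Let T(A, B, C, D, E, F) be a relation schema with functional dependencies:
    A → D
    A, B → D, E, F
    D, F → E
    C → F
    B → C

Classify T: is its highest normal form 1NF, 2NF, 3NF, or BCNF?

1NF

Candidate key: {A, B}. Prime attributes: {A, B}.
A → D: {A}⁺ = {A, D}, which is not all of the attributes, so the left side is not a superkey — BCNF is violated.
Because {D} is non-prime and the left side of A → D is not a superkey, the relation is not in 3NF.
{A} is a proper subset of the key {A, B}, and {A}⁺ contains the non-prime attribute {D} — a partial dependency, so 2NF is violated.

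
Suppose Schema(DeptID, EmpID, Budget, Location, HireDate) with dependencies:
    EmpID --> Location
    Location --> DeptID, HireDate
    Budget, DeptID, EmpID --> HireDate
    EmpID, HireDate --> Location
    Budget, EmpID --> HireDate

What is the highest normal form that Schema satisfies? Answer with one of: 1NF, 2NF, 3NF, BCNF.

1NF

Candidate key: {Budget, EmpID}. Prime attributes: {Budget, EmpID}.
EmpID --> Location: {EmpID}⁺ = {DeptID, EmpID, HireDate, Location}, which is not all of the attributes, so the left side is not a superkey — BCNF is violated.
EmpID --> Location determines the non-prime attribute {Location} from a non-superkey — 3NF is violated.
{EmpID} is a proper subset of the key {Budget, EmpID}, and {EmpID}⁺ contains the non-prime attributes {DeptID, HireDate, Location} — a partial dependency, so 2NF is violated.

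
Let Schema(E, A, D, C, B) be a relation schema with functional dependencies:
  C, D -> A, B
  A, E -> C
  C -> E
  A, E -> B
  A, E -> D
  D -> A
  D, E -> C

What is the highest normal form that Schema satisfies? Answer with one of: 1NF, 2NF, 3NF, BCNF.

Candidate keys: {A, C}, {A, E}, {C, D}, {D, E}. Prime attributes: {A, C, D, E}.
For C -> E we have {C}⁺ = {C, E}; {C} is not a superkey, so BCNF fails.
Since {E} ⊆ prime attributes and every other non-superkey FD also has a prime right side, the schema is in 3NF.

3NF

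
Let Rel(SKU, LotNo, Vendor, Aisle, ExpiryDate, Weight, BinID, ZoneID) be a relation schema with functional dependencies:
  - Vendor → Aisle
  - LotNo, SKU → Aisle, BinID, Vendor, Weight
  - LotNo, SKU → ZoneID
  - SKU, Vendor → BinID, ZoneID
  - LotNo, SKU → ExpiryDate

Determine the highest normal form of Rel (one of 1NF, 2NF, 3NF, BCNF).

2NF

Candidate key: {LotNo, SKU}. Prime attributes: {LotNo, SKU}.
Vendor → Aisle: {Vendor}⁺ = {Aisle, Vendor}, which is not all of the attributes, so the left side is not a superkey — BCNF is violated.
Vendor → Aisle has non-prime {Aisle} on the right and a non-superkey on the left, so 3NF fails.
No non-prime attribute depends on a proper subset of any candidate key, so 2NF holds.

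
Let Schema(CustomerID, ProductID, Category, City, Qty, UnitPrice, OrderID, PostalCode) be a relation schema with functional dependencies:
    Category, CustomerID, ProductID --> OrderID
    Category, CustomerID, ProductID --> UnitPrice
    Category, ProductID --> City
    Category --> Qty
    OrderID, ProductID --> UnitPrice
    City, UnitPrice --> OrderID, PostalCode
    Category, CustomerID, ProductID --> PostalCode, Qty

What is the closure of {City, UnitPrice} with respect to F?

{City, OrderID, PostalCode, UnitPrice}

Start with {City, UnitPrice}.
City, UnitPrice --> OrderID, PostalCode applies; add {OrderID, PostalCode} → now {City, OrderID, PostalCode, UnitPrice}.
No further FD applies.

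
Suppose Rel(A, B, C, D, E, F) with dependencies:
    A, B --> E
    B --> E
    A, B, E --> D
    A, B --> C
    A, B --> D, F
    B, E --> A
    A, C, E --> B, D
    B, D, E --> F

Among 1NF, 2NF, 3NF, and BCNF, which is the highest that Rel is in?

BCNF

Candidate keys: {A, C, E}, {B}. Prime attributes: {A, B, C, E}.
Each dependency's left side is a superkey — BCNF holds.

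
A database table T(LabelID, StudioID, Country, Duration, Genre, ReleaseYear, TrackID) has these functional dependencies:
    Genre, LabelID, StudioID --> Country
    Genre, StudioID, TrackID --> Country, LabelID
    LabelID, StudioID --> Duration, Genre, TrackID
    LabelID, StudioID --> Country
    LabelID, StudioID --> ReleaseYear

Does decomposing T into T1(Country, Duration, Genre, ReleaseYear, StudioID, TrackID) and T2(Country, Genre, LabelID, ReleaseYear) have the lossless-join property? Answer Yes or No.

No

The shared attributes are {Country, Genre, ReleaseYear} and {Country, Genre, ReleaseYear}⁺ = {Country, Genre, ReleaseYear}.
Neither T1 nor T2 is contained in that closure, so the decomposition is lossy.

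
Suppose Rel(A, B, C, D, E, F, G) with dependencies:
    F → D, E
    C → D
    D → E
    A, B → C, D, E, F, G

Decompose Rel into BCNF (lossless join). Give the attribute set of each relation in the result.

Candidate key of the original relation: {A, B}.
Within {A, B, C, D, E, F, G}: {F}⁺ ∩ {A, B, C, D, E, F, G} = {D, E, F}, not the whole set, so F → D, E violates BCNF; decompose into {D, E, F} and {A, B, C, F, G}.
Within {D, E, F}: {D}⁺ ∩ {D, E, F} = {D, E}, not the whole set, so D → E violates BCNF; decompose into {D, E} and {D, F}.
{D, E} has no BCNF violation.
{D, F} has no BCNF violation.
{A, B, C, F, G} has no BCNF violation.

{A, B, C, F, G}; {D, E}; {D, F}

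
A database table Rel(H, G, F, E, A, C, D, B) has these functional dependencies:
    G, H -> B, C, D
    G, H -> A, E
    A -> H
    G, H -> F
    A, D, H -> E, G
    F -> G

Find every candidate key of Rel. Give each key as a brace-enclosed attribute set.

{A, D}, {A, F}, {A, G}, {F, H}, {G, H}

{A, D}⁺ = {A, B, C, D, E, F, G, H} — all of the relation — so {A, D} is a candidate key.
{A, F}⁺ = {A, B, C, D, E, F, G, H} — all of the relation — so {A, F} is a candidate key.
{A, G}⁺ = {A, B, C, D, E, F, G, H} — all of the relation — so {A, G} is a candidate key.
{F, H}⁺ = {A, B, C, D, E, F, G, H} — all of the relation — so {F, H} is a candidate key.
{G, H}⁺ = {A, B, C, D, E, F, G, H} — all of the relation — so {G, H} is a candidate key.
No proper subset of any of these is a key, and no other minimal superkey exists.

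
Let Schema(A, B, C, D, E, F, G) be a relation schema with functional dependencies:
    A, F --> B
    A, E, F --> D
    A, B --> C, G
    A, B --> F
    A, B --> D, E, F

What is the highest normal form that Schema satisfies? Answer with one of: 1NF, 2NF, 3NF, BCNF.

BCNF

Candidate keys: {A, B}, {A, F}. Prime attributes: {A, B, F}.
The left-hand side of every FD is a superkey, so BCNF is satisfied.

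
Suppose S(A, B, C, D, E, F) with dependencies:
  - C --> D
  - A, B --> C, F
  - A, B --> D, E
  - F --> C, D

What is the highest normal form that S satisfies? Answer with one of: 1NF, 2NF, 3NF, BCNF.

2NF

Candidate key: {A, B}. Prime attributes: {A, B}.
C --> D breaks BCNF: {C}⁺ = {C, D}, so {C} is not a superkey.
C --> D has non-prime {D} on the right and a non-superkey on the left, so 3NF fails.
No non-prime attribute depends on a proper subset of any candidate key, so 2NF holds.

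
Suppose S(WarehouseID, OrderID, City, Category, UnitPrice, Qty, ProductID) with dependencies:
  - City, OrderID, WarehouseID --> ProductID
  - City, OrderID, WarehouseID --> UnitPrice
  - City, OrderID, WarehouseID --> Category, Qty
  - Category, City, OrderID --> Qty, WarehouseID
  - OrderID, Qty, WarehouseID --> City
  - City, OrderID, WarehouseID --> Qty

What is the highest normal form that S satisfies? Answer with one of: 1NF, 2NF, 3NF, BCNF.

Candidate keys: {Category, City, OrderID}, {City, OrderID, WarehouseID}, {OrderID, Qty, WarehouseID}. Prime attributes: {Category, City, OrderID, Qty, WarehouseID}.
Every FD has a superkey on the left, so the relation is in BCNF.

BCNF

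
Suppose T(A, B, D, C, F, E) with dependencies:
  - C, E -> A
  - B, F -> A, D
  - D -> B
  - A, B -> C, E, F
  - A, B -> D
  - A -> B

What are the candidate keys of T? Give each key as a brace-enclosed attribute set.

{A}, {B, F}, {C, E}, {D, F}

{A} is a candidate key since {A}⁺ = {A, B, C, D, E, F} covers every attribute.
{B, F} is a candidate key since {B, F}⁺ = {A, B, C, D, E, F} covers every attribute.
{C, E} is a candidate key since {C, E}⁺ = {A, B, C, D, E, F} covers every attribute.
{D, F} is a candidate key since {D, F}⁺ = {A, B, C, D, E, F} covers every attribute.
These are minimal and exhaustive — every other superkey contains one of them.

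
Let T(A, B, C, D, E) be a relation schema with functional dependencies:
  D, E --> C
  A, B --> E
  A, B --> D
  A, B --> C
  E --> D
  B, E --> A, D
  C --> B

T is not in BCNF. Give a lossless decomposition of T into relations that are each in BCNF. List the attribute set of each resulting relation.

{A, C, D, E}; {B, C}

Candidate keys of the original relation: {A, B}, {A, C}, {E}.
In {A, B, C, D, E}, {C} is not a superkey ({C}⁺ restricted to this set is {B, C}), so split on C --> B into {B, C} and {A, C, D, E}.
{B, C}: every determinant is a superkey — BCNF.
{A, C, D, E}: every determinant is a superkey — BCNF.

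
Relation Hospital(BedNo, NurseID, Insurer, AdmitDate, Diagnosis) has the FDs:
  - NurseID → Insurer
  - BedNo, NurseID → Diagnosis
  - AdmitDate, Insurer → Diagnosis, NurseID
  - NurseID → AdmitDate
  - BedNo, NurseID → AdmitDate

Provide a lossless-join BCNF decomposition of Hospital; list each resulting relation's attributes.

Candidate keys of the original relation: {AdmitDate, BedNo, Insurer}, {BedNo, NurseID}.
In {AdmitDate, BedNo, Diagnosis, Insurer, NurseID}, {NurseID} is not a superkey ({NurseID}⁺ restricted to this set is {AdmitDate, Diagnosis, Insurer, NurseID}), so split on NurseID → AdmitDate, Diagnosis, Insurer into {AdmitDate, Diagnosis, Insurer, NurseID} and {BedNo, NurseID}.
{AdmitDate, Diagnosis, Insurer, NurseID} has no BCNF violation.
{BedNo, NurseID} has no BCNF violation.

{AdmitDate, Diagnosis, Insurer, NurseID}; {BedNo, NurseID}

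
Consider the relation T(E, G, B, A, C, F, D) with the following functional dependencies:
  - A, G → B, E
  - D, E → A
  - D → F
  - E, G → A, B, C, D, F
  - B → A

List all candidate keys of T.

{A, G}, {B, G}, {E, G}

{G} never appears on the right of any FD, so every key must include it.
{A, G}⁺ = {A, B, C, D, E, F, G} — all of the relation — so {A, G} is a candidate key.
{B, G}⁺ = {A, B, C, D, E, F, G} — all of the relation — so {B, G} is a candidate key.
{E, G}⁺ = {A, B, C, D, E, F, G} — all of the relation — so {E, G} is a candidate key.
These are minimal and exhaustive — every other superkey contains one of them.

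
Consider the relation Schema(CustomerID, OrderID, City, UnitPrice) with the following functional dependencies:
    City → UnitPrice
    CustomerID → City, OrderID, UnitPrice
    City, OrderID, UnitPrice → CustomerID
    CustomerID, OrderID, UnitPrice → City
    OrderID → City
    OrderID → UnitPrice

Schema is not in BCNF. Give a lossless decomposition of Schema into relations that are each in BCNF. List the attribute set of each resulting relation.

Candidate keys of the original relation: {CustomerID}, {OrderID}.
In {City, CustomerID, OrderID, UnitPrice}, {City} is not a superkey ({City}⁺ restricted to this set is {City, UnitPrice}), so split on City → UnitPrice into {City, UnitPrice} and {City, CustomerID, OrderID}.
{City, UnitPrice} has no BCNF violation.
{City, CustomerID, OrderID} has no BCNF violation.

{City, CustomerID, OrderID}; {City, UnitPrice}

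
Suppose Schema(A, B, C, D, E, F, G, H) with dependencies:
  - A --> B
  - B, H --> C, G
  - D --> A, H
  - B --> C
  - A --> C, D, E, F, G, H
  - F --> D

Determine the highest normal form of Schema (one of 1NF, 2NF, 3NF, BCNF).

2NF

Candidate keys: {A}, {D}, {F}. Prime attributes: {A, D, F}.
B, H --> C, G breaks BCNF: {B, H}⁺ = {B, C, G, H}, so {B, H} is not a superkey.
B, H --> C, G determines the non-prime attributes {C, G} from a non-superkey — 3NF is violated.
Every candidate key is a single attribute, so no partial dependency is possible; 2NF holds.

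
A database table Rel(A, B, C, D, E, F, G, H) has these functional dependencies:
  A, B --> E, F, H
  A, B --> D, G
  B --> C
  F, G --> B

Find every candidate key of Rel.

Attributes never on any right-hand side: {A} — every candidate key must contain it.
{A, B} is a candidate key since {A, B}⁺ = {A, B, C, D, E, F, G, H} covers every attribute.
{A, F, G} is a candidate key since {A, F, G}⁺ = {A, B, C, D, E, F, G, H} covers every attribute.
Any other superkey properly contains one of these, so there are no further candidate keys.

{A, B}, {A, F, G}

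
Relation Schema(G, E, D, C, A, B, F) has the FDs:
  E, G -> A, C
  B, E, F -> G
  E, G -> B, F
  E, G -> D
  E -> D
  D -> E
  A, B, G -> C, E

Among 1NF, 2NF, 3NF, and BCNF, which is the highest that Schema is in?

3NF

Candidate keys: {A, B, G}, {B, D, F}, {B, E, F}, {D, G}, {E, G}. Prime attributes: {A, B, D, E, F, G}.
E -> D: {E}⁺ = {D, E}, which is not all of the attributes, so the left side is not a superkey — BCNF is violated.
Its right-hand attributes {D} are all prime, as are those of every other non-superkey FD — the relation is in 3NF.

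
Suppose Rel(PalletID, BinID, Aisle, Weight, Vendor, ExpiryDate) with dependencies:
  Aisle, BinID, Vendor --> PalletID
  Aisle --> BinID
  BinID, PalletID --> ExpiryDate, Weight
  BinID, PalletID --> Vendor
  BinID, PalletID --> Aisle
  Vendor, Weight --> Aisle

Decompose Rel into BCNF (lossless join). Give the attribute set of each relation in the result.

{Aisle, BinID}; {Aisle, ExpiryDate, PalletID, Vendor, Weight}

Candidate keys of the original relation: {Aisle, PalletID}, {Aisle, Vendor}, {BinID, PalletID}, {Vendor, Weight}.
In {Aisle, BinID, ExpiryDate, PalletID, Vendor, Weight}, {Aisle} is not a superkey ({Aisle}⁺ restricted to this set is {Aisle, BinID}), so split on Aisle --> BinID into {Aisle, BinID} and {Aisle, ExpiryDate, PalletID, Vendor, Weight}.
{Aisle, BinID} is in BCNF.
{Aisle, ExpiryDate, PalletID, Vendor, Weight} is in BCNF.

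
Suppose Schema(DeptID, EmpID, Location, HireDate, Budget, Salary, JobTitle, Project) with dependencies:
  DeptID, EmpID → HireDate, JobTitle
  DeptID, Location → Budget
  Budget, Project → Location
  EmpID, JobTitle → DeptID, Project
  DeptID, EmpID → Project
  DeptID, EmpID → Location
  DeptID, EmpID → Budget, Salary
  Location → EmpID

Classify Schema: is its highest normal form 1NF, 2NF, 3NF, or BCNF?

3NF

Candidate keys: {Budget, DeptID, Project}, {Budget, JobTitle, Project}, {DeptID, EmpID}, {DeptID, Location}, {EmpID, JobTitle}, {JobTitle, Location}. Prime attributes: {Budget, DeptID, EmpID, JobTitle, Location, Project}.
Budget, Project → Location breaks BCNF: {Budget, Project}⁺ = {Budget, EmpID, Location, Project}, so {Budget, Project} is not a superkey.
Since {Location} ⊆ prime attributes and every other non-superkey FD also has a prime right side, the schema is in 3NF.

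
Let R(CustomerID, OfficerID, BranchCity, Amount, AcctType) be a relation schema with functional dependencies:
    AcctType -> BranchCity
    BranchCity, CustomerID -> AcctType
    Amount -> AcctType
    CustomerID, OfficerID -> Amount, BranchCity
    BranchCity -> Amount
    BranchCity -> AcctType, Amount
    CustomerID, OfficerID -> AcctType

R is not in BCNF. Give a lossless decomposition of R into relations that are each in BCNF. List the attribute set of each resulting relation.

{AcctType, Amount, BranchCity}; {AcctType, CustomerID, OfficerID}

Candidate key of the original relation: {CustomerID, OfficerID}.
{AcctType, Amount, BranchCity, CustomerID, OfficerID}: {AcctType} determines {AcctType, Amount, BranchCity} here but is not a superkey — split on AcctType -> Amount, BranchCity, giving {AcctType, Amount, BranchCity} and {AcctType, CustomerID, OfficerID}.
{AcctType, Amount, BranchCity}: every determinant is a superkey — BCNF.
{AcctType, CustomerID, OfficerID}: every determinant is a superkey — BCNF.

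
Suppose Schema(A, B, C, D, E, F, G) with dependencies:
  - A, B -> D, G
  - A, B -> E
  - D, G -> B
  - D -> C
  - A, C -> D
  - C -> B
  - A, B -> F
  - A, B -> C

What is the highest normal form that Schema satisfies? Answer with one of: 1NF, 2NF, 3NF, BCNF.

Candidate keys: {A, B}, {A, C}, {A, D}. Prime attributes: {A, B, C, D}.
For D, G -> B we have {D, G}⁺ = {B, C, D, G}; {D, G} is not a superkey, so BCNF fails.
But every attribute on its right side ({B}) is prime, and the same holds for every other non-superkey FD, so 3NF still holds.

3NF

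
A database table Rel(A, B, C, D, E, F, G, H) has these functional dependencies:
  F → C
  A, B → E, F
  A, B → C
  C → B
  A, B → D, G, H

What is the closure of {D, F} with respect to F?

Start with {D, F}.
F → C applies; add {C} → now {C, D, F}.
C → B applies; add {B} → now {B, C, D, F}.
No further FD applies.

{B, C, D, F}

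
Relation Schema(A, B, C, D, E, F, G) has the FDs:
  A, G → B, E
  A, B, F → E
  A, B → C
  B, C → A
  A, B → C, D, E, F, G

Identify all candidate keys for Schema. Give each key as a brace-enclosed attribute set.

{A, B}⁺ = {A, B, C, D, E, F, G}, which is every attribute, so {A, B} is a candidate key.
{A, G}⁺ = {A, B, C, D, E, F, G}, which is every attribute, so {A, G} is a candidate key.
{B, C}⁺ = {A, B, C, D, E, F, G}, which is every attribute, so {B, C} is a candidate key.
No proper subset of any of these is a key, and no other minimal superkey exists.

{A, B}, {A, G}, {B, C}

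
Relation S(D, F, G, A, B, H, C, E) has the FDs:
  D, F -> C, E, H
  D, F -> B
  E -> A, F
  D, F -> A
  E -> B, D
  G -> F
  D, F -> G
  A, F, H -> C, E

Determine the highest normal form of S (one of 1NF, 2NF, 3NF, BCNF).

Candidate keys: {A, F, H}, {A, G, H}, {D, F}, {D, G}, {E}. Prime attributes: {A, D, E, F, G, H}.
G -> F: {G}⁺ = {F, G}, which is not all of the attributes, so the left side is not a superkey — BCNF is violated.
Since {F} ⊆ prime attributes and every other non-superkey FD also has a prime right side, the schema is in 3NF.

3NF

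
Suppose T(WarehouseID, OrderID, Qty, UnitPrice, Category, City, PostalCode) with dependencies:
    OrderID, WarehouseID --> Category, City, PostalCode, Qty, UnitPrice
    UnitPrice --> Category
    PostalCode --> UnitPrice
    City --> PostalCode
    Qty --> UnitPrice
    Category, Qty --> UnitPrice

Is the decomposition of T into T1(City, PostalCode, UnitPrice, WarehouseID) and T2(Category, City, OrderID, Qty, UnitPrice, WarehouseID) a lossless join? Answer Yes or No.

Yes

T1 ∩ T2 = {City, UnitPrice, WarehouseID}; its closure under F is {Category, City, PostalCode, UnitPrice, WarehouseID}.
This includes all of T1, so the common attributes are a superkey of T1 — the join is lossless.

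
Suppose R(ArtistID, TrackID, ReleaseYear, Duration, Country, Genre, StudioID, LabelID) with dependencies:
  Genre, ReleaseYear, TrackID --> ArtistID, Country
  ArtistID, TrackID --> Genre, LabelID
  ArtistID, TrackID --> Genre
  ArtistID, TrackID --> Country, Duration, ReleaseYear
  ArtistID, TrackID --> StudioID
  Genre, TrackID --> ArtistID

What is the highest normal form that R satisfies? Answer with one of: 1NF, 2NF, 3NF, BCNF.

BCNF

Candidate keys: {ArtistID, TrackID}, {Genre, TrackID}. Prime attributes: {ArtistID, Genre, TrackID}.
Every FD has a superkey on the left, so the relation is in BCNF.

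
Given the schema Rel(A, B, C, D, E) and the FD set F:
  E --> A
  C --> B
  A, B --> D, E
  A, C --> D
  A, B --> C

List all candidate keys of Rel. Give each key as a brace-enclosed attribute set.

{A, B}⁺ = {A, B, C, D, E}, which is every attribute, so {A, B} is a candidate key.
{A, C}⁺ = {A, B, C, D, E}, which is every attribute, so {A, C} is a candidate key.
{B, E}⁺ = {A, B, C, D, E}, which is every attribute, so {B, E} is a candidate key.
{C, E}⁺ = {A, B, C, D, E}, which is every attribute, so {C, E} is a candidate key.
No proper subset of any of these is a key, and no other minimal superkey exists.

{A, B}, {A, C}, {B, E}, {C, E}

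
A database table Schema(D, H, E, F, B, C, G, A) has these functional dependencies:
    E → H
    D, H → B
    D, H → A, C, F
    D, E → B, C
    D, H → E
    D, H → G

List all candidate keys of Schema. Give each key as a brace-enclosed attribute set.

{D} never appears on the right of any FD, so every key must include it.
{D, E}⁺ = {A, B, C, D, E, F, G, H}, which is every attribute, so {D, E} is a candidate key.
{D, H}⁺ = {A, B, C, D, E, F, G, H}, which is every attribute, so {D, H} is a candidate key.
No proper subset of any of these is a key, and no other minimal superkey exists.

{D, E}, {D, H}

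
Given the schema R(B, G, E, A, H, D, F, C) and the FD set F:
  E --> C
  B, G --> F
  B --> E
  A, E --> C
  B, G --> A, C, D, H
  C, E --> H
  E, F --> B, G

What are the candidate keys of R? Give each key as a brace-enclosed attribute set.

Closure of {B, F} is {A, B, C, D, E, F, G, H}, the whole schema; {B, F} is a candidate key.
Closure of {B, G} is {A, B, C, D, E, F, G, H}, the whole schema; {B, G} is a candidate key.
Closure of {E, F} is {A, B, C, D, E, F, G, H}, the whole schema; {E, F} is a candidate key.
No proper subset of any of these is a key, and no other minimal superkey exists.

{B, F}, {B, G}, {E, F}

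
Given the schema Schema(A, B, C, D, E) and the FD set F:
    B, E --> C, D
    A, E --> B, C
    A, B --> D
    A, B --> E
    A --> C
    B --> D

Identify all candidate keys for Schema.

No FD produces {A}, so it must be in every candidate key.
Closure of {A, B} is {A, B, C, D, E}, the whole schema; {A, B} is a candidate key.
Closure of {A, E} is {A, B, C, D, E}, the whole schema; {A, E} is a candidate key.
No proper subset of any of these is a key, and no other minimal superkey exists.

{A, B}, {A, E}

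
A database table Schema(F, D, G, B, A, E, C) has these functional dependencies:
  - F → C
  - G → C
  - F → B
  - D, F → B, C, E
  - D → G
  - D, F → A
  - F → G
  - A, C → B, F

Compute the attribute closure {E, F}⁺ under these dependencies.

{B, C, E, F, G}

Start with {E, F}.
F → C applies; add {C} → now {C, E, F}.
F → B applies; add {B} → now {B, C, E, F}.
F → G applies; add {G} → now {B, C, E, F, G}.
No further FD applies.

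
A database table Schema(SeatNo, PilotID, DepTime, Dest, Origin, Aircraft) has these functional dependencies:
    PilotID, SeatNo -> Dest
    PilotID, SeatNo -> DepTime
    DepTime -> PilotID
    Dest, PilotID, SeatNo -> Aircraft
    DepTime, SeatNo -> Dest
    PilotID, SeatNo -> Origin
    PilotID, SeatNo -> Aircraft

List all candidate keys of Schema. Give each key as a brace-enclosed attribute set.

Attributes never on any right-hand side: {SeatNo} — every candidate key must contain it.
Closure of {DepTime, SeatNo} is {Aircraft, DepTime, Dest, Origin, PilotID, SeatNo}, the whole schema; {DepTime, SeatNo} is a candidate key.
Closure of {PilotID, SeatNo} is {Aircraft, DepTime, Dest, Origin, PilotID, SeatNo}, the whole schema; {PilotID, SeatNo} is a candidate key.
Any other superkey properly contains one of these, so there are no further candidate keys.

{DepTime, SeatNo}, {PilotID, SeatNo}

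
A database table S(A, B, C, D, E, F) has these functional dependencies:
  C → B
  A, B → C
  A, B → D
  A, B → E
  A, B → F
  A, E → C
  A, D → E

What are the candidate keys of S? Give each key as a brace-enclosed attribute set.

{A, B}, {A, C}, {A, D}, {A, E}

{A} never appears on the right of any FD, so every key must include it.
{A, B}⁺ = {A, B, C, D, E, F}, which is every attribute, so {A, B} is a candidate key.
{A, C}⁺ = {A, B, C, D, E, F}, which is every attribute, so {A, C} is a candidate key.
{A, D}⁺ = {A, B, C, D, E, F}, which is every attribute, so {A, D} is a candidate key.
{A, E}⁺ = {A, B, C, D, E, F}, which is every attribute, so {A, E} is a candidate key.
No proper subset of any of these is a key, and no other minimal superkey exists.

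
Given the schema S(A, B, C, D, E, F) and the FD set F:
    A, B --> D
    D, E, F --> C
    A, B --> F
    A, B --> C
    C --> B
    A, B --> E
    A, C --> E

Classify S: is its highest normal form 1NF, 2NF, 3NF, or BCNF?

3NF

Candidate keys: {A, B}, {A, C}, {A, D, E, F}. Prime attributes: {A, B, C, D, E, F}.
D, E, F --> C breaks BCNF: {D, E, F}⁺ = {B, C, D, E, F}, so {D, E, F} is not a superkey.
Since {C} ⊆ prime attributes and every other non-superkey FD also has a prime right side, the schema is in 3NF.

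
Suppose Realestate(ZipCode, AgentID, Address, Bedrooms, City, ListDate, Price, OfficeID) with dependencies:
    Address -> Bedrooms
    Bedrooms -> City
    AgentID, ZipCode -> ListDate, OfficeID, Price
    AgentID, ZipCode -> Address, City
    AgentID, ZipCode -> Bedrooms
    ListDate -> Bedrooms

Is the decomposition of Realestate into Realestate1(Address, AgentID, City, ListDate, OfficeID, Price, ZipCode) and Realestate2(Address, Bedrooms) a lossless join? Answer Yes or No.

The shared attributes are {Address} and {Address}⁺ = {Address, Bedrooms, City}.
Since Realestate2 ⊆ {Address, Bedrooms, City}, the intersection is a superkey of Realestate2; the decomposition is lossless.

Yes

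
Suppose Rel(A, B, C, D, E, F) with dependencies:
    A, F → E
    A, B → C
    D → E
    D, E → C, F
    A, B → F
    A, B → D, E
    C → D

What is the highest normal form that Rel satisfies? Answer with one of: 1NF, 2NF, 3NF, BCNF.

2NF

Candidate key: {A, B}. Prime attributes: {A, B}.
For A, F → E we have {A, F}⁺ = {A, E, F}; {A, F} is not a superkey, so BCNF fails.
Because {E} is non-prime and the left side of A, F → E is not a superkey, the relation is not in 3NF.
No non-prime attribute depends on a proper subset of any candidate key, so 2NF holds.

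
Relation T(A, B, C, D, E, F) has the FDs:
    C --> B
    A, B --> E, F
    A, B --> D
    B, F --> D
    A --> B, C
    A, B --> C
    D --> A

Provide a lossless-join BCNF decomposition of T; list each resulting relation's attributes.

{A, C, D, E, F}; {B, C}

Candidate keys of the original relation: {A}, {B, F}, {C, F}, {D}.
{A, B, C, D, E, F}: {C} determines {B, C} here but is not a superkey — split on C --> B, giving {B, C} and {A, C, D, E, F}.
{B, C} has no BCNF violation.
{A, C, D, E, F} has no BCNF violation.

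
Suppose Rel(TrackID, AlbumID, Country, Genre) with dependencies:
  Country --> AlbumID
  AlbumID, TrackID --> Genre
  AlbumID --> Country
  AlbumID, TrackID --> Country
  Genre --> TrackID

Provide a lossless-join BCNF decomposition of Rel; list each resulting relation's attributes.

Candidate keys of the original relation: {AlbumID, Genre}, {AlbumID, TrackID}, {Country, Genre}, {Country, TrackID}.
Within {AlbumID, Country, Genre, TrackID}: {Country}⁺ ∩ {AlbumID, Country, Genre, TrackID} = {AlbumID, Country}, not the whole set, so Country --> AlbumID violates BCNF; decompose into {AlbumID, Country} and {Country, Genre, TrackID}.
{AlbumID, Country}: every determinant is a superkey — BCNF.
Within {Country, Genre, TrackID}: {Genre}⁺ ∩ {Country, Genre, TrackID} = {Genre, TrackID}, not the whole set, so Genre --> TrackID violates BCNF; decompose into {Genre, TrackID} and {Country, Genre}.
{Genre, TrackID}: every determinant is a superkey — BCNF.
{Country, Genre}: every determinant is a superkey — BCNF.

{AlbumID, Country}; {Country, Genre}; {Genre, TrackID}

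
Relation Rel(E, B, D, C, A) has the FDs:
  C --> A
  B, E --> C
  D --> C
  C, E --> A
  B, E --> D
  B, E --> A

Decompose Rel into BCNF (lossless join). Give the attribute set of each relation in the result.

Candidate key of the original relation: {B, E}.
In {A, B, C, D, E}, {C} is not a superkey ({C}⁺ restricted to this set is {A, C}), so split on C --> A into {A, C} and {B, C, D, E}.
{A, C} has no BCNF violation.
In {B, C, D, E}, {D} is not a superkey ({D}⁺ restricted to this set is {C, D}), so split on D --> C into {C, D} and {B, D, E}.
{C, D} has no BCNF violation.
{B, D, E} has no BCNF violation.

{A, C}; {B, D, E}; {C, D}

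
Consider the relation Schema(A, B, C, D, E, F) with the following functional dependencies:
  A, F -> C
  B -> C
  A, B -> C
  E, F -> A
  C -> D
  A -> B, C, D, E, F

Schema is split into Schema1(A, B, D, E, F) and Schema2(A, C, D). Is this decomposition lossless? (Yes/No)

Yes

The shared attributes are {A, D} and {A, D}⁺ = {A, B, C, D, E, F}.
Schema1 is contained in that closure, so Schema1 ∩ Schema2 -> Schema1 holds and the join is lossless.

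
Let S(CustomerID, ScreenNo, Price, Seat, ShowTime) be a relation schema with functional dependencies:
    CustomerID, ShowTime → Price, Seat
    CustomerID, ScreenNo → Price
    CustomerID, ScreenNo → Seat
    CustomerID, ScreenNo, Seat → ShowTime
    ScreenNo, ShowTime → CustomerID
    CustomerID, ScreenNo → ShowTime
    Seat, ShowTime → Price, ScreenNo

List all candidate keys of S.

{CustomerID, ScreenNo} is a candidate key since {CustomerID, ScreenNo}⁺ = {CustomerID, Price, ScreenNo, Seat, ShowTime} covers every attribute.
{CustomerID, ShowTime} is a candidate key since {CustomerID, ShowTime}⁺ = {CustomerID, Price, ScreenNo, Seat, ShowTime} covers every attribute.
{ScreenNo, ShowTime} is a candidate key since {ScreenNo, ShowTime}⁺ = {CustomerID, Price, ScreenNo, Seat, ShowTime} covers every attribute.
{Seat, ShowTime} is a candidate key since {Seat, ShowTime}⁺ = {CustomerID, Price, ScreenNo, Seat, ShowTime} covers every attribute.
Any other superkey properly contains one of these, so there are no further candidate keys.

{CustomerID, ScreenNo}, {CustomerID, ShowTime}, {ScreenNo, ShowTime}, {Seat, ShowTime}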